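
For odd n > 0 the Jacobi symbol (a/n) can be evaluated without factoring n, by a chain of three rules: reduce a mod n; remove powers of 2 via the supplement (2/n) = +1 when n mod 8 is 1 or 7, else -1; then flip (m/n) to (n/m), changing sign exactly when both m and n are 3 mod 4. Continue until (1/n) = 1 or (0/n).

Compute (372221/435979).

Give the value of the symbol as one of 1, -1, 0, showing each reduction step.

flip (372221/435979) -> (435979/372221): both odd, 372221 mod 4 = 1, 435979 mod 4 = 3, so the flip contributes +1; sign now +1
(435979/372221): 435979 mod 372221 = 63758, so (435979/372221) = (63758/372221)
factor out 2^1: 63758 = 2^1·31879; with 372221 mod 8 = 5, (2/372221) = -1; sign now -1; continue with (31879/372221)
flip (31879/372221) -> (372221/31879): both odd, 31879 mod 4 = 3, 372221 mod 4 = 1, so the flip contributes +1; sign now -1
(372221/31879): 372221 mod 31879 = 21552, so (372221/31879) = (21552/31879)
factor out 2^4: 21552 = 2^4·1347; with 31879 mod 8 = 7, (2/31879) = +1; sign now -1; continue with (1347/31879)
flip (1347/31879) -> (31879/1347): both odd, 1347 mod 4 = 3, 31879 mod 4 = 3, so the flip contributes -1; sign now +1
(31879/1347): 31879 mod 1347 = 898, so (31879/1347) = (898/1347)
factor out 2^1: 898 = 2^1·449; with 1347 mod 8 = 3, (2/1347) = -1; sign now -1; continue with (449/1347)
flip (449/1347) -> (1347/449): both odd, 449 mod 4 = 1, 1347 mod 4 = 3, so the flip contributes +1; sign now -1
(1347/449): 1347 mod 449 = 0, so (1347/449) = (0/449)
reached (0/449); gcd(a, n) > 1, so (0/449) = 0 and the symbol is 0

0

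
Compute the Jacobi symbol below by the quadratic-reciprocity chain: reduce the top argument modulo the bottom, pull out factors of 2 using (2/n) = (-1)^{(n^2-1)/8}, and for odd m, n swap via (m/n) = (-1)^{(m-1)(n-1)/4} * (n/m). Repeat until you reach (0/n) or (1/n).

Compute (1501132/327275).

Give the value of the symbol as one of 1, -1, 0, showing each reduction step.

-1

(1501132/327275): 1501132 mod 327275 = 192032, so (1501132/327275) = (192032/327275)
factor out 2^5: 192032 = 2^5·6001; with 327275 mod 8 = 3, (2/327275) = -1; sign now -1; continue with (6001/327275)
flip (6001/327275) -> (327275/6001): both odd, 6001 mod 4 = 1, 327275 mod 4 = 3, so the flip contributes +1; sign now -1
(327275/6001): 327275 mod 6001 = 3221, so (327275/6001) = (3221/6001)
flip (3221/6001) -> (6001/3221): both odd, 3221 mod 4 = 1, 6001 mod 4 = 1, so the flip contributes +1; sign now -1
(6001/3221): 6001 mod 3221 = 2780, so (6001/3221) = (2780/3221)
factor out 2^2: 2780 = 2^2·695; with 3221 mod 8 = 5, (2/3221) = -1; sign now -1; continue with (695/3221)
flip (695/3221) -> (3221/695): both odd, 695 mod 4 = 3, 3221 mod 4 = 1, so the flip contributes +1; sign now -1
(3221/695): 3221 mod 695 = 441, so (3221/695) = (441/695)
flip (441/695) -> (695/441): both odd, 441 mod 4 = 1, 695 mod 4 = 3, so the flip contributes +1; sign now -1
(695/441): 695 mod 441 = 254, so (695/441) = (254/441)
factor out 2^1: 254 = 2^1·127; with 441 mod 8 = 1, (2/441) = +1; sign now -1; continue with (127/441)
flip (127/441) -> (441/127): both odd, 127 mod 4 = 3, 441 mod 4 = 1, so the flip contributes +1; sign now -1
(441/127): 441 mod 127 = 60, so (441/127) = (60/127)
factor out 2^2: 60 = 2^2·15; with 127 mod 8 = 7, (2/127) = +1; sign now -1; continue with (15/127)
flip (15/127) -> (127/15): both odd, 15 mod 4 = 3, 127 mod 4 = 3, so the flip contributes -1; sign now +1
(127/15): 127 mod 15 = 7, so (127/15) = (7/15)
flip (7/15) -> (15/7): both odd, 7 mod 4 = 3, 15 mod 4 = 3, so the flip contributes -1; sign now -1
(15/7): 15 mod 7 = 1, so (15/7) = (1/7)
reached (1/7) = 1, so the symbol is -1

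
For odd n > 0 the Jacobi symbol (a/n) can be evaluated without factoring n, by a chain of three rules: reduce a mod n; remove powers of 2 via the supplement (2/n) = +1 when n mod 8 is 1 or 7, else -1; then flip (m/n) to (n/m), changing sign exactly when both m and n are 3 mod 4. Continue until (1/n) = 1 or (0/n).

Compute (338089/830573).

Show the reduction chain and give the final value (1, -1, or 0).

-1

flip (338089/830573) -> (830573/338089): both odd, 338089 mod 4 = 1, 830573 mod 4 = 1, so the flip contributes +1; sign now +1
(830573/338089): 830573 mod 338089 = 154395, so (830573/338089) = (154395/338089)
flip (154395/338089) -> (338089/154395): both odd, 154395 mod 4 = 3, 338089 mod 4 = 1, so the flip contributes +1; sign now +1
(338089/154395): 338089 mod 154395 = 29299, so (338089/154395) = (29299/154395)
flip (29299/154395) -> (154395/29299): both odd, 29299 mod 4 = 3, 154395 mod 4 = 3, so the flip contributes -1; sign now -1
(154395/29299): 154395 mod 29299 = 7900, so (154395/29299) = (7900/29299)
factor out 2^2: 7900 = 2^2·1975; with 29299 mod 8 = 3, (2/29299) = -1; sign now -1; continue with (1975/29299)
flip (1975/29299) -> (29299/1975): both odd, 1975 mod 4 = 3, 29299 mod 4 = 3, so the flip contributes -1; sign now +1
(29299/1975): 29299 mod 1975 = 1649, so (29299/1975) = (1649/1975)
flip (1649/1975) -> (1975/1649): both odd, 1649 mod 4 = 1, 1975 mod 4 = 3, so the flip contributes +1; sign now +1
(1975/1649): 1975 mod 1649 = 326, so (1975/1649) = (326/1649)
factor out 2^1: 326 = 2^1·163; with 1649 mod 8 = 1, (2/1649) = +1; sign now +1; continue with (163/1649)
flip (163/1649) -> (1649/163): both odd, 163 mod 4 = 3, 1649 mod 4 = 1, so the flip contributes +1; sign now +1
(1649/163): 1649 mod 163 = 19, so (1649/163) = (19/163)
flip (19/163) -> (163/19): both odd, 19 mod 4 = 3, 163 mod 4 = 3, so the flip contributes -1; sign now -1
(163/19): 163 mod 19 = 11, so (163/19) = (11/19)
flip (11/19) -> (19/11): both odd, 11 mod 4 = 3, 19 mod 4 = 3, so the flip contributes -1; sign now +1
(19/11): 19 mod 11 = 8, so (19/11) = (8/11)
factor out 2^3: 8 = 2^3·1; with 11 mod 8 = 3, (2/11) = -1; sign now -1; continue with (1/11)
reached (1/11) = 1, so the symbol is -1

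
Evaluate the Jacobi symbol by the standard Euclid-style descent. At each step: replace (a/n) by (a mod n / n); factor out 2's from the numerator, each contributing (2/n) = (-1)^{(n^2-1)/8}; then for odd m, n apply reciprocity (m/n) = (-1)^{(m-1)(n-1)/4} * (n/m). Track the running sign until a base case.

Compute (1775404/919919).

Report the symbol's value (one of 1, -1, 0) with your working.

1

(1775404/919919) = (855485/919919)   [reduce mod 919919]
reciprocity: (855485/919919) = +1·(919919/855485) since 855485 mod 4 = 1, 919919 mod 4 = 3; sign now +1
(919919/855485) = (64434/855485)   [reduce mod 855485]
64434 = 2^1·32217; (2/855485) = -1 since 855485 mod 8 = 5, so (64434/855485) = (-1)^1·(32217/855485); sign now -1
reciprocity: (32217/855485) = +1·(855485/32217) since 32217 mod 4 = 1, 855485 mod 4 = 1; sign now -1
(855485/32217) = (17843/32217)   [reduce mod 32217]
reciprocity: (17843/32217) = +1·(32217/17843) since 17843 mod 4 = 3, 32217 mod 4 = 1; sign now -1
(32217/17843) = (14374/17843)   [reduce mod 17843]
14374 = 2^1·7187; (2/17843) = -1 since 17843 mod 8 = 3, so (14374/17843) = (-1)^1·(7187/17843); sign now +1
reciprocity: (7187/17843) = -1·(17843/7187) since 7187 mod 4 = 3, 17843 mod 4 = 3; sign now -1
(17843/7187) = (3469/7187)   [reduce mod 7187]
reciprocity: (3469/7187) = +1·(7187/3469) since 3469 mod 4 = 1, 7187 mod 4 = 3; sign now -1
(7187/3469) = (249/3469)   [reduce mod 3469]
reciprocity: (249/3469) = +1·(3469/249) since 249 mod 4 = 1, 3469 mod 4 = 1; sign now -1
(3469/249) = (232/249)   [reduce mod 249]
232 = 2^3·29; (2/249) = +1 since 249 mod 8 = 1, so (232/249) = (+1)^3·(29/249); sign now -1
reciprocity: (29/249) = +1·(249/29) since 29 mod 4 = 1, 249 mod 4 = 1; sign now -1
(249/29) = (17/29)   [reduce mod 29]
reciprocity: (17/29) = +1·(29/17) since 17 mod 4 = 1, 29 mod 4 = 1; sign now -1
(29/17) = (12/17)   [reduce mod 17]
12 = 2^2·3; (2/17) = +1 since 17 mod 8 = 1, so (12/17) = (+1)^2·(3/17); sign now -1
reciprocity: (3/17) = +1·(17/3) since 3 mod 4 = 3, 17 mod 4 = 1; sign now -1
(17/3) = (2/3)   [reduce mod 3]
2 = 2^1·1; (2/3) = -1 since 3 mod 8 = 3, so (2/3) = (-1)^1·(1/3); sign now +1
(1/3) = 1; final value = sign = +1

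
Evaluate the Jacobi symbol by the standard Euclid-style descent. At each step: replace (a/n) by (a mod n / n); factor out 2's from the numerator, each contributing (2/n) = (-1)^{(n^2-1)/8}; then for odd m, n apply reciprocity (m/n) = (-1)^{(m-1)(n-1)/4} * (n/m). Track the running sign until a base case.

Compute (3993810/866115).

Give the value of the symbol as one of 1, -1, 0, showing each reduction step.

0

(3993810/866115): 3993810 mod 866115 = 529350, so (3993810/866115) = (529350/866115)
factor out 2^1: 529350 = 2^1·264675; with 866115 mod 8 = 3, (2/866115) = -1; sign now -1; continue with (264675/866115)
flip (264675/866115) -> (866115/264675): both odd, 264675 mod 4 = 3, 866115 mod 4 = 3, so the flip contributes -1; sign now +1
(866115/264675): 866115 mod 264675 = 72090, so (866115/264675) = (72090/264675)
factor out 2^1: 72090 = 2^1·36045; with 264675 mod 8 = 3, (2/264675) = -1; sign now -1; continue with (36045/264675)
flip (36045/264675) -> (264675/36045): both odd, 36045 mod 4 = 1, 264675 mod 4 = 3, so the flip contributes +1; sign now -1
(264675/36045): 264675 mod 36045 = 12360, so (264675/36045) = (12360/36045)
factor out 2^3: 12360 = 2^3·1545; with 36045 mod 8 = 5, (2/36045) = -1; sign now +1; continue with (1545/36045)
flip (1545/36045) -> (36045/1545): both odd, 1545 mod 4 = 1, 36045 mod 4 = 1, so the flip contributes +1; sign now +1
(36045/1545): 36045 mod 1545 = 510, so (36045/1545) = (510/1545)
factor out 2^1: 510 = 2^1·255; with 1545 mod 8 = 1, (2/1545) = +1; sign now +1; continue with (255/1545)
flip (255/1545) -> (1545/255): both odd, 255 mod 4 = 3, 1545 mod 4 = 1, so the flip contributes +1; sign now +1
(1545/255): 1545 mod 255 = 15, so (1545/255) = (15/255)
flip (15/255) -> (255/15): both odd, 15 mod 4 = 3, 255 mod 4 = 3, so the flip contributes -1; sign now -1
(255/15): 255 mod 15 = 0, so (255/15) = (0/15)
reached (0/15); gcd(a, n) > 1, so (0/15) = 0 and the symbol is 0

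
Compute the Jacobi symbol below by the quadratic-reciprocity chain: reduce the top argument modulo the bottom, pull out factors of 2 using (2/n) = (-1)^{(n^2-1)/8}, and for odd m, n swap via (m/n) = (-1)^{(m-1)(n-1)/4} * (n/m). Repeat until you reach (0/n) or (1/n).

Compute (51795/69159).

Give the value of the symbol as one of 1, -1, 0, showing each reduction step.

0

reciprocity: (51795/69159) = -1·(69159/51795) since 51795 mod 4 = 3, 69159 mod 4 = 3; sign now -1
(69159/51795) = (17364/51795)   [reduce mod 51795]
17364 = 2^2·4341; (2/51795) = -1 since 51795 mod 8 = 3, so (17364/51795) = (-1)^2·(4341/51795); sign now -1
reciprocity: (4341/51795) = +1·(51795/4341) since 4341 mod 4 = 1, 51795 mod 4 = 3; sign now -1
(51795/4341) = (4044/4341)   [reduce mod 4341]
4044 = 2^2·1011; (2/4341) = -1 since 4341 mod 8 = 5, so (4044/4341) = (-1)^2·(1011/4341); sign now -1
reciprocity: (1011/4341) = +1·(4341/1011) since 1011 mod 4 = 3, 4341 mod 4 = 1; sign now -1
(4341/1011) = (297/1011)   [reduce mod 1011]
reciprocity: (297/1011) = +1·(1011/297) since 297 mod 4 = 1, 1011 mod 4 = 3; sign now -1
(1011/297) = (120/297)   [reduce mod 297]
120 = 2^3·15; (2/297) = +1 since 297 mod 8 = 1, so (120/297) = (+1)^3·(15/297); sign now -1
reciprocity: (15/297) = +1·(297/15) since 15 mod 4 = 3, 297 mod 4 = 1; sign now -1
(297/15) = (12/15)   [reduce mod 15]
12 = 2^2·3; (2/15) = +1 since 15 mod 8 = 7, so (12/15) = (+1)^2·(3/15); sign now -1
reciprocity: (3/15) = -1·(15/3) since 3 mod 4 = 3, 15 mod 4 = 3; sign now +1
(15/3) = (0/3)   [reduce mod 3]
(0/3) = 0   [gcd(a, n) > 1]; final value = 0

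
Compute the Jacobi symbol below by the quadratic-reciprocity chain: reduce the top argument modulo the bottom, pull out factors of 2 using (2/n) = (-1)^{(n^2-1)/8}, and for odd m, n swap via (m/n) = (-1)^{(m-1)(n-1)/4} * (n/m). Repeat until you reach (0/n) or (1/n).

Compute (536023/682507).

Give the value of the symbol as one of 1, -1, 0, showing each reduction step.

-1

reciprocity: (536023/682507) = -1·(682507/536023) since 536023 mod 4 = 3, 682507 mod 4 = 3; sign now -1
(682507/536023) = (146484/536023)   [reduce mod 536023]
146484 = 2^2·36621; (2/536023) = +1 since 536023 mod 8 = 7, so (146484/536023) = (+1)^2·(36621/536023); sign now -1
reciprocity: (36621/536023) = +1·(536023/36621) since 36621 mod 4 = 1, 536023 mod 4 = 3; sign now -1
(536023/36621) = (23329/36621)   [reduce mod 36621]
reciprocity: (23329/36621) = +1·(36621/23329) since 23329 mod 4 = 1, 36621 mod 4 = 1; sign now -1
(36621/23329) = (13292/23329)   [reduce mod 23329]
13292 = 2^2·3323; (2/23329) = +1 since 23329 mod 8 = 1, so (13292/23329) = (+1)^2·(3323/23329); sign now -1
reciprocity: (3323/23329) = +1·(23329/3323) since 3323 mod 4 = 3, 23329 mod 4 = 1; sign now -1
(23329/3323) = (68/3323)   [reduce mod 3323]
68 = 2^2·17; (2/3323) = -1 since 3323 mod 8 = 3, so (68/3323) = (-1)^2·(17/3323); sign now -1
reciprocity: (17/3323) = +1·(3323/17) since 17 mod 4 = 1, 3323 mod 4 = 3; sign now -1
(3323/17) = (8/17)   [reduce mod 17]
8 = 2^3·1; (2/17) = +1 since 17 mod 8 = 1, so (8/17) = (+1)^3·(1/17); sign now -1
(1/17) = 1; final value = sign = -1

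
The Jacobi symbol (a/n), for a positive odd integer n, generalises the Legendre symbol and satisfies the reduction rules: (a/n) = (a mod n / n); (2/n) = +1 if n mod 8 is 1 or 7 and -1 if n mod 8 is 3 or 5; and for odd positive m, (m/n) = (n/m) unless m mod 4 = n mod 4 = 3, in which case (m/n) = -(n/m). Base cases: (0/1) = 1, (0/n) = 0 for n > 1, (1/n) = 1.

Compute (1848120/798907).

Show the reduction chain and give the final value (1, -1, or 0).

(1848120/798907) = (250306/798907)   [reduce mod 798907]
250306 = 2^1·125153; (2/798907) = -1 since 798907 mod 8 = 3, so (250306/798907) = (-1)^1·(125153/798907); sign now -1
reciprocity: (125153/798907) = +1·(798907/125153) since 125153 mod 4 = 1, 798907 mod 4 = 3; sign now -1
(798907/125153) = (47989/125153)   [reduce mod 125153]
reciprocity: (47989/125153) = +1·(125153/47989) since 47989 mod 4 = 1, 125153 mod 4 = 1; sign now -1
(125153/47989) = (29175/47989)   [reduce mod 47989]
reciprocity: (29175/47989) = +1·(47989/29175) since 29175 mod 4 = 3, 47989 mod 4 = 1; sign now -1
(47989/29175) = (18814/29175)   [reduce mod 29175]
18814 = 2^1·9407; (2/29175) = +1 since 29175 mod 8 = 7, so (18814/29175) = (+1)^1·(9407/29175); sign now -1
reciprocity: (9407/29175) = -1·(29175/9407) since 9407 mod 4 = 3, 29175 mod 4 = 3; sign now +1
(29175/9407) = (954/9407)   [reduce mod 9407]
954 = 2^1·477; (2/9407) = +1 since 9407 mod 8 = 7, so (954/9407) = (+1)^1·(477/9407); sign now +1
reciprocity: (477/9407) = +1·(9407/477) since 477 mod 4 = 1, 9407 mod 4 = 3; sign now +1
(9407/477) = (344/477)   [reduce mod 477]
344 = 2^3·43; (2/477) = -1 since 477 mod 8 = 5, so (344/477) = (-1)^3·(43/477); sign now -1
reciprocity: (43/477) = +1·(477/43) since 43 mod 4 = 3, 477 mod 4 = 1; sign now -1
(477/43) = (4/43)   [reduce mod 43]
4 = 2^2·1; (2/43) = -1 since 43 mod 8 = 3, so (4/43) = (-1)^2·(1/43); sign now -1
(1/43) = 1; final value = sign = -1

-1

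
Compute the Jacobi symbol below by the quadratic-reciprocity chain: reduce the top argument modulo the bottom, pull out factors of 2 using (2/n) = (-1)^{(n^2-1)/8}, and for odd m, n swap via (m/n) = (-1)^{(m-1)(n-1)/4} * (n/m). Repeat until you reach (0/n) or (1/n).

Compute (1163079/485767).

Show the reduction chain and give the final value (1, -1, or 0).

(1163079/485767): 1163079 mod 485767 = 191545, so (1163079/485767) = (191545/485767)
flip (191545/485767) -> (485767/191545): both odd, 191545 mod 4 = 1, 485767 mod 4 = 3, so the flip contributes +1; sign now +1
(485767/191545): 485767 mod 191545 = 102677, so (485767/191545) = (102677/191545)
flip (102677/191545) -> (191545/102677): both odd, 102677 mod 4 = 1, 191545 mod 4 = 1, so the flip contributes +1; sign now +1
(191545/102677): 191545 mod 102677 = 88868, so (191545/102677) = (88868/102677)
factor out 2^2: 88868 = 2^2·22217; with 102677 mod 8 = 5, (2/102677) = -1; sign now +1; continue with (22217/102677)
flip (22217/102677) -> (102677/22217): both odd, 22217 mod 4 = 1, 102677 mod 4 = 1, so the flip contributes +1; sign now +1
(102677/22217): 102677 mod 22217 = 13809, so (102677/22217) = (13809/22217)
flip (13809/22217) -> (22217/13809): both odd, 13809 mod 4 = 1, 22217 mod 4 = 1, so the flip contributes +1; sign now +1
(22217/13809): 22217 mod 13809 = 8408, so (22217/13809) = (8408/13809)
factor out 2^3: 8408 = 2^3·1051; with 13809 mod 8 = 1, (2/13809) = +1; sign now +1; continue with (1051/13809)
flip (1051/13809) -> (13809/1051): both odd, 1051 mod 4 = 3, 13809 mod 4 = 1, so the flip contributes +1; sign now +1
(13809/1051): 13809 mod 1051 = 146, so (13809/1051) = (146/1051)
factor out 2^1: 146 = 2^1·73; with 1051 mod 8 = 3, (2/1051) = -1; sign now -1; continue with (73/1051)
flip (73/1051) -> (1051/73): both odd, 73 mod 4 = 1, 1051 mod 4 = 3, so the flip contributes +1; sign now -1
(1051/73): 1051 mod 73 = 29, so (1051/73) = (29/73)
flip (29/73) -> (73/29): both odd, 29 mod 4 = 1, 73 mod 4 = 1, so the flip contributes +1; sign now -1
(73/29): 73 mod 29 = 15, so (73/29) = (15/29)
flip (15/29) -> (29/15): both odd, 15 mod 4 = 3, 29 mod 4 = 1, so the flip contributes +1; sign now -1
(29/15): 29 mod 15 = 14, so (29/15) = (14/15)
factor out 2^1: 14 = 2^1·7; with 15 mod 8 = 7, (2/15) = +1; sign now -1; continue with (7/15)
flip (7/15) -> (15/7): both odd, 7 mod 4 = 3, 15 mod 4 = 3, so the flip contributes -1; sign now +1
(15/7): 15 mod 7 = 1, so (15/7) = (1/7)
reached (1/7) = 1, so the symbol is +1

1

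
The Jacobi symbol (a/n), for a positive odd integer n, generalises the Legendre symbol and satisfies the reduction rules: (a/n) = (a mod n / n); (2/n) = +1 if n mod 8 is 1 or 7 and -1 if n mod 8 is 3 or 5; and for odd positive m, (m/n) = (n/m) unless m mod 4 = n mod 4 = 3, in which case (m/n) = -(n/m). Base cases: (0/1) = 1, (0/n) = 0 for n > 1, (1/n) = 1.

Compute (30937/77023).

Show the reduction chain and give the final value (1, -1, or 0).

-1

reciprocity: (30937/77023) = +1·(77023/30937) since 30937 mod 4 = 1, 77023 mod 4 = 3; sign now +1
(77023/30937) = (15149/30937)   [reduce mod 30937]
reciprocity: (15149/30937) = +1·(30937/15149) since 15149 mod 4 = 1, 30937 mod 4 = 1; sign now +1
(30937/15149) = (639/15149)   [reduce mod 15149]
reciprocity: (639/15149) = +1·(15149/639) since 639 mod 4 = 3, 15149 mod 4 = 1; sign now +1
(15149/639) = (452/639)   [reduce mod 639]
452 = 2^2·113; (2/639) = +1 since 639 mod 8 = 7, so (452/639) = (+1)^2·(113/639); sign now +1
reciprocity: (113/639) = +1·(639/113) since 113 mod 4 = 1, 639 mod 4 = 3; sign now +1
(639/113) = (74/113)   [reduce mod 113]
74 = 2^1·37; (2/113) = +1 since 113 mod 8 = 1, so (74/113) = (+1)^1·(37/113); sign now +1
reciprocity: (37/113) = +1·(113/37) since 37 mod 4 = 1, 113 mod 4 = 1; sign now +1
(113/37) = (2/37)   [reduce mod 37]
2 = 2^1·1; (2/37) = -1 since 37 mod 8 = 5, so (2/37) = (-1)^1·(1/37); sign now -1
(1/37) = 1; final value = sign = -1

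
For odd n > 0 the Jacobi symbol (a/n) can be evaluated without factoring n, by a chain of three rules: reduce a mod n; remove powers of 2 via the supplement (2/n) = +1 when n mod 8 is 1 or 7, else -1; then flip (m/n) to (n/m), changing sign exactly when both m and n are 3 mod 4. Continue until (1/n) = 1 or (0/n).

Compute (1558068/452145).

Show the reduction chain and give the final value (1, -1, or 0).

(1558068/452145): 1558068 mod 452145 = 201633, so (1558068/452145) = (201633/452145)
flip (201633/452145) -> (452145/201633): both odd, 201633 mod 4 = 1, 452145 mod 4 = 1, so the flip contributes +1; sign now +1
(452145/201633): 452145 mod 201633 = 48879, so (452145/201633) = (48879/201633)
flip (48879/201633) -> (201633/48879): both odd, 48879 mod 4 = 3, 201633 mod 4 = 1, so the flip contributes +1; sign now +1
(201633/48879): 201633 mod 48879 = 6117, so (201633/48879) = (6117/48879)
flip (6117/48879) -> (48879/6117): both odd, 6117 mod 4 = 1, 48879 mod 4 = 3, so the flip contributes +1; sign now +1
(48879/6117): 48879 mod 6117 = 6060, so (48879/6117) = (6060/6117)
factor out 2^2: 6060 = 2^2·1515; with 6117 mod 8 = 5, (2/6117) = -1; sign now +1; continue with (1515/6117)
flip (1515/6117) -> (6117/1515): both odd, 1515 mod 4 = 3, 6117 mod 4 = 1, so the flip contributes +1; sign now +1
(6117/1515): 6117 mod 1515 = 57, so (6117/1515) = (57/1515)
flip (57/1515) -> (1515/57): both odd, 57 mod 4 = 1, 1515 mod 4 = 3, so the flip contributes +1; sign now +1
(1515/57): 1515 mod 57 = 33, so (1515/57) = (33/57)
flip (33/57) -> (57/33): both odd, 33 mod 4 = 1, 57 mod 4 = 1, so the flip contributes +1; sign now +1
(57/33): 57 mod 33 = 24, so (57/33) = (24/33)
factor out 2^3: 24 = 2^3·3; with 33 mod 8 = 1, (2/33) = +1; sign now +1; continue with (3/33)
flip (3/33) -> (33/3): both odd, 3 mod 4 = 3, 33 mod 4 = 1, so the flip contributes +1; sign now +1
(33/3): 33 mod 3 = 0, so (33/3) = (0/3)
reached (0/3); gcd(a, n) > 1, so (0/3) = 0 and the symbol is 0

0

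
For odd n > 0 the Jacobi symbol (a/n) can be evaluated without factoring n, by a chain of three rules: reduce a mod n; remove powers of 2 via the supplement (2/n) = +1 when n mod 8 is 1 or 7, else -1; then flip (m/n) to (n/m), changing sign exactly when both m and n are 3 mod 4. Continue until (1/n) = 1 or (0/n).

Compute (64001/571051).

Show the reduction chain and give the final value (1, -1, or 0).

flip (64001/571051) -> (571051/64001): both odd, 64001 mod 4 = 1, 571051 mod 4 = 3, so the flip contributes +1; sign now +1
(571051/64001): 571051 mod 64001 = 59043, so (571051/64001) = (59043/64001)
flip (59043/64001) -> (64001/59043): both odd, 59043 mod 4 = 3, 64001 mod 4 = 1, so the flip contributes +1; sign now +1
(64001/59043): 64001 mod 59043 = 4958, so (64001/59043) = (4958/59043)
factor out 2^1: 4958 = 2^1·2479; with 59043 mod 8 = 3, (2/59043) = -1; sign now -1; continue with (2479/59043)
flip (2479/59043) -> (59043/2479): both odd, 2479 mod 4 = 3, 59043 mod 4 = 3, so the flip contributes -1; sign now +1
(59043/2479): 59043 mod 2479 = 2026, so (59043/2479) = (2026/2479)
factor out 2^1: 2026 = 2^1·1013; with 2479 mod 8 = 7, (2/2479) = +1; sign now +1; continue with (1013/2479)
flip (1013/2479) -> (2479/1013): both odd, 1013 mod 4 = 1, 2479 mod 4 = 3, so the flip contributes +1; sign now +1
(2479/1013): 2479 mod 1013 = 453, so (2479/1013) = (453/1013)
flip (453/1013) -> (1013/453): both odd, 453 mod 4 = 1, 1013 mod 4 = 1, so the flip contributes +1; sign now +1
(1013/453): 1013 mod 453 = 107, so (1013/453) = (107/453)
flip (107/453) -> (453/107): both odd, 107 mod 4 = 3, 453 mod 4 = 1, so the flip contributes +1; sign now +1
(453/107): 453 mod 107 = 25, so (453/107) = (25/107)
flip (25/107) -> (107/25): both odd, 25 mod 4 = 1, 107 mod 4 = 3, so the flip contributes +1; sign now +1
(107/25): 107 mod 25 = 7, so (107/25) = (7/25)
flip (7/25) -> (25/7): both odd, 7 mod 4 = 3, 25 mod 4 = 1, so the flip contributes +1; sign now +1
(25/7): 25 mod 7 = 4, so (25/7) = (4/7)
factor out 2^2: 4 = 2^2·1; with 7 mod 8 = 7, (2/7) = +1; sign now +1; continue with (1/7)
reached (1/7) = 1, so the symbol is +1

1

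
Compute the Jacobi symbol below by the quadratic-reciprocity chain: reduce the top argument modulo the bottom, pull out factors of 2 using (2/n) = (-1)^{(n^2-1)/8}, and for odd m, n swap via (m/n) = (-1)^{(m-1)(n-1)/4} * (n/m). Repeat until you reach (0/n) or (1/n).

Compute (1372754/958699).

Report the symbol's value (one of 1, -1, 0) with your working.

-1

(1372754/958699) = (414055/958699)   [reduce mod 958699]
reciprocity: (414055/958699) = -1·(958699/414055) since 414055 mod 4 = 3, 958699 mod 4 = 3; sign now -1
(958699/414055) = (130589/414055)   [reduce mod 414055]
reciprocity: (130589/414055) = +1·(414055/130589) since 130589 mod 4 = 1, 414055 mod 4 = 3; sign now -1
(414055/130589) = (22288/130589)   [reduce mod 130589]
22288 = 2^4·1393; (2/130589) = -1 since 130589 mod 8 = 5, so (22288/130589) = (-1)^4·(1393/130589); sign now -1
reciprocity: (1393/130589) = +1·(130589/1393) since 1393 mod 4 = 1, 130589 mod 4 = 1; sign now -1
(130589/1393) = (1040/1393)   [reduce mod 1393]
1040 = 2^4·65; (2/1393) = +1 since 1393 mod 8 = 1, so (1040/1393) = (+1)^4·(65/1393); sign now -1
reciprocity: (65/1393) = +1·(1393/65) since 65 mod 4 = 1, 1393 mod 4 = 1; sign now -1
(1393/65) = (28/65)   [reduce mod 65]
28 = 2^2·7; (2/65) = +1 since 65 mod 8 = 1, so (28/65) = (+1)^2·(7/65); sign now -1
reciprocity: (7/65) = +1·(65/7) since 7 mod 4 = 3, 65 mod 4 = 1; sign now -1
(65/7) = (2/7)   [reduce mod 7]
2 = 2^1·1; (2/7) = +1 since 7 mod 8 = 7, so (2/7) = (+1)^1·(1/7); sign now -1
(1/7) = 1; final value = sign = -1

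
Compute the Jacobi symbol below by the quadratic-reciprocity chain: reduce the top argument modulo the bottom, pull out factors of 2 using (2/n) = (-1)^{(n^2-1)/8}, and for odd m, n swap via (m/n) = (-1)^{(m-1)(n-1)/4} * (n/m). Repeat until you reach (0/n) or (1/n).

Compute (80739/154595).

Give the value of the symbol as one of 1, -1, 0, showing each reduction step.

-1

flip (80739/154595) -> (154595/80739): both odd, 80739 mod 4 = 3, 154595 mod 4 = 3, so the flip contributes -1; sign now -1
(154595/80739): 154595 mod 80739 = 73856, so (154595/80739) = (73856/80739)
factor out 2^7: 73856 = 2^7·577; with 80739 mod 8 = 3, (2/80739) = -1; sign now +1; continue with (577/80739)
flip (577/80739) -> (80739/577): both odd, 577 mod 4 = 1, 80739 mod 4 = 3, so the flip contributes +1; sign now +1
(80739/577): 80739 mod 577 = 536, so (80739/577) = (536/577)
factor out 2^3: 536 = 2^3·67; with 577 mod 8 = 1, (2/577) = +1; sign now +1; continue with (67/577)
flip (67/577) -> (577/67): both odd, 67 mod 4 = 3, 577 mod 4 = 1, so the flip contributes +1; sign now +1
(577/67): 577 mod 67 = 41, so (577/67) = (41/67)
flip (41/67) -> (67/41): both odd, 41 mod 4 = 1, 67 mod 4 = 3, so the flip contributes +1; sign now +1
(67/41): 67 mod 41 = 26, so (67/41) = (26/41)
factor out 2^1: 26 = 2^1·13; with 41 mod 8 = 1, (2/41) = +1; sign now +1; continue with (13/41)
flip (13/41) -> (41/13): both odd, 13 mod 4 = 1, 41 mod 4 = 1, so the flip contributes +1; sign now +1
(41/13): 41 mod 13 = 2, so (41/13) = (2/13)
factor out 2^1: 2 = 2^1·1; with 13 mod 8 = 5, (2/13) = -1; sign now -1; continue with (1/13)
reached (1/13) = 1, so the symbol is -1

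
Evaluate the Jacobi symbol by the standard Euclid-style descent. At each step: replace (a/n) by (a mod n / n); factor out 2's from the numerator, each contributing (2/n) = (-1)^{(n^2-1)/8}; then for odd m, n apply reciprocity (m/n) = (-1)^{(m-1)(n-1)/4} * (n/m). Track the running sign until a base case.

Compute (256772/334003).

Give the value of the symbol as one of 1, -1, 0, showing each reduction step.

factor out 2^2: 256772 = 2^2·64193; with 334003 mod 8 = 3, (2/334003) = -1; sign now +1; continue with (64193/334003)
flip (64193/334003) -> (334003/64193): both odd, 64193 mod 4 = 1, 334003 mod 4 = 3, so the flip contributes +1; sign now +1
(334003/64193): 334003 mod 64193 = 13038, so (334003/64193) = (13038/64193)
factor out 2^1: 13038 = 2^1·6519; with 64193 mod 8 = 1, (2/64193) = +1; sign now +1; continue with (6519/64193)
flip (6519/64193) -> (64193/6519): both odd, 6519 mod 4 = 3, 64193 mod 4 = 1, so the flip contributes +1; sign now +1
(64193/6519): 64193 mod 6519 = 5522, so (64193/6519) = (5522/6519)
factor out 2^1: 5522 = 2^1·2761; with 6519 mod 8 = 7, (2/6519) = +1; sign now +1; continue with (2761/6519)
flip (2761/6519) -> (6519/2761): both odd, 2761 mod 4 = 1, 6519 mod 4 = 3, so the flip contributes +1; sign now +1
(6519/2761): 6519 mod 2761 = 997, so (6519/2761) = (997/2761)
flip (997/2761) -> (2761/997): both odd, 997 mod 4 = 1, 2761 mod 4 = 1, so the flip contributes +1; sign now +1
(2761/997): 2761 mod 997 = 767, so (2761/997) = (767/997)
flip (767/997) -> (997/767): both odd, 767 mod 4 = 3, 997 mod 4 = 1, so the flip contributes +1; sign now +1
(997/767): 997 mod 767 = 230, so (997/767) = (230/767)
factor out 2^1: 230 = 2^1·115; with 767 mod 8 = 7, (2/767) = +1; sign now +1; continue with (115/767)
flip (115/767) -> (767/115): both odd, 115 mod 4 = 3, 767 mod 4 = 3, so the flip contributes -1; sign now -1
(767/115): 767 mod 115 = 77, so (767/115) = (77/115)
flip (77/115) -> (115/77): both odd, 77 mod 4 = 1, 115 mod 4 = 3, so the flip contributes +1; sign now -1
(115/77): 115 mod 77 = 38, so (115/77) = (38/77)
factor out 2^1: 38 = 2^1·19; with 77 mod 8 = 5, (2/77) = -1; sign now +1; continue with (19/77)
flip (19/77) -> (77/19): both odd, 19 mod 4 = 3, 77 mod 4 = 1, so the flip contributes +1; sign now +1
(77/19): 77 mod 19 = 1, so (77/19) = (1/19)
reached (1/19) = 1, so the symbol is +1

1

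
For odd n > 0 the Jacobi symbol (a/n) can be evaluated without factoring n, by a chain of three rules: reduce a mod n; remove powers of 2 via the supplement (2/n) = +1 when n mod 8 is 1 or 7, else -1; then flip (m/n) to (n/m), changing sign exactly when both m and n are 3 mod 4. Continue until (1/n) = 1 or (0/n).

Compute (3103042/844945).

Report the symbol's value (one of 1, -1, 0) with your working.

1

(3103042/844945) = (568207/844945)   [reduce mod 844945]
reciprocity: (568207/844945) = +1·(844945/568207) since 568207 mod 4 = 3, 844945 mod 4 = 1; sign now +1
(844945/568207) = (276738/568207)   [reduce mod 568207]
276738 = 2^1·138369; (2/568207) = +1 since 568207 mod 8 = 7, so (276738/568207) = (+1)^1·(138369/568207); sign now +1
reciprocity: (138369/568207) = +1·(568207/138369) since 138369 mod 4 = 1, 568207 mod 4 = 3; sign now +1
(568207/138369) = (14731/138369)   [reduce mod 138369]
reciprocity: (14731/138369) = +1·(138369/14731) since 14731 mod 4 = 3, 138369 mod 4 = 1; sign now +1
(138369/14731) = (5790/14731)   [reduce mod 14731]
5790 = 2^1·2895; (2/14731) = -1 since 14731 mod 8 = 3, so (5790/14731) = (-1)^1·(2895/14731); sign now -1
reciprocity: (2895/14731) = -1·(14731/2895) since 2895 mod 4 = 3, 14731 mod 4 = 3; sign now +1
(14731/2895) = (256/2895)   [reduce mod 2895]
256 = 2^8·1; (2/2895) = +1 since 2895 mod 8 = 7, so (256/2895) = (+1)^8·(1/2895); sign now +1
(1/2895) = 1; final value = sign = +1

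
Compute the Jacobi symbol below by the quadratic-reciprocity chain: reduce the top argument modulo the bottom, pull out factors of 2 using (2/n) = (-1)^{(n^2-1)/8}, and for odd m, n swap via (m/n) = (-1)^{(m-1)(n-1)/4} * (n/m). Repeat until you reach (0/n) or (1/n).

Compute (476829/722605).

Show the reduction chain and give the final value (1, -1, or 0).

reciprocity: (476829/722605) = +1·(722605/476829) since 476829 mod 4 = 1, 722605 mod 4 = 1; sign now +1
(722605/476829) = (245776/476829)   [reduce mod 476829]
245776 = 2^4·15361; (2/476829) = -1 since 476829 mod 8 = 5, so (245776/476829) = (-1)^4·(15361/476829); sign now +1
reciprocity: (15361/476829) = +1·(476829/15361) since 15361 mod 4 = 1, 476829 mod 4 = 1; sign now +1
(476829/15361) = (638/15361)   [reduce mod 15361]
638 = 2^1·319; (2/15361) = +1 since 15361 mod 8 = 1, so (638/15361) = (+1)^1·(319/15361); sign now +1
reciprocity: (319/15361) = +1·(15361/319) since 319 mod 4 = 3, 15361 mod 4 = 1; sign now +1
(15361/319) = (49/319)   [reduce mod 319]
reciprocity: (49/319) = +1·(319/49) since 49 mod 4 = 1, 319 mod 4 = 3; sign now +1
(319/49) = (25/49)   [reduce mod 49]
reciprocity: (25/49) = +1·(49/25) since 25 mod 4 = 1, 49 mod 4 = 1; sign now +1
(49/25) = (24/25)   [reduce mod 25]
24 = 2^3·3; (2/25) = +1 since 25 mod 8 = 1, so (24/25) = (+1)^3·(3/25); sign now +1
reciprocity: (3/25) = +1·(25/3) since 3 mod 4 = 3, 25 mod 4 = 1; sign now +1
(25/3) = (1/3)   [reduce mod 3]
(1/3) = 1; final value = sign = +1

1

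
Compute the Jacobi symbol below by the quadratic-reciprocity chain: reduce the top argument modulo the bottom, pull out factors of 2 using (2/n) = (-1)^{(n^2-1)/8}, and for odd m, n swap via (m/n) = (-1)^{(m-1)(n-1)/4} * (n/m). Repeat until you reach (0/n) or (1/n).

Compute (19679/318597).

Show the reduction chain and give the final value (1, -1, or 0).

flip (19679/318597) -> (318597/19679): both odd, 19679 mod 4 = 3, 318597 mod 4 = 1, so the flip contributes +1; sign now +1
(318597/19679): 318597 mod 19679 = 3733, so (318597/19679) = (3733/19679)
flip (3733/19679) -> (19679/3733): both odd, 3733 mod 4 = 1, 19679 mod 4 = 3, so the flip contributes +1; sign now +1
(19679/3733): 19679 mod 3733 = 1014, so (19679/3733) = (1014/3733)
factor out 2^1: 1014 = 2^1·507; with 3733 mod 8 = 5, (2/3733) = -1; sign now -1; continue with (507/3733)
flip (507/3733) -> (3733/507): both odd, 507 mod 4 = 3, 3733 mod 4 = 1, so the flip contributes +1; sign now -1
(3733/507): 3733 mod 507 = 184, so (3733/507) = (184/507)
factor out 2^3: 184 = 2^3·23; with 507 mod 8 = 3, (2/507) = -1; sign now +1; continue with (23/507)
flip (23/507) -> (507/23): both odd, 23 mod 4 = 3, 507 mod 4 = 3, so the flip contributes -1; sign now -1
(507/23): 507 mod 23 = 1, so (507/23) = (1/23)
reached (1/23) = 1, so the symbol is -1

-1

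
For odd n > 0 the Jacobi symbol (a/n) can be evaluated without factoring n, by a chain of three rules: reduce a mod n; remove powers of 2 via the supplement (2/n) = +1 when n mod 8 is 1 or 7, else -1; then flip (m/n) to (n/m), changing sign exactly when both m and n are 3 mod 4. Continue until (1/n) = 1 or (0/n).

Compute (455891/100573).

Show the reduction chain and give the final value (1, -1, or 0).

-1

(455891/100573) = (53599/100573)   [reduce mod 100573]
reciprocity: (53599/100573) = +1·(100573/53599) since 53599 mod 4 = 3, 100573 mod 4 = 1; sign now +1
(100573/53599) = (46974/53599)   [reduce mod 53599]
46974 = 2^1·23487; (2/53599) = +1 since 53599 mod 8 = 7, so (46974/53599) = (+1)^1·(23487/53599); sign now +1
reciprocity: (23487/53599) = -1·(53599/23487) since 23487 mod 4 = 3, 53599 mod 4 = 3; sign now -1
(53599/23487) = (6625/23487)   [reduce mod 23487]
reciprocity: (6625/23487) = +1·(23487/6625) since 6625 mod 4 = 1, 23487 mod 4 = 3; sign now -1
(23487/6625) = (3612/6625)   [reduce mod 6625]
3612 = 2^2·903; (2/6625) = +1 since 6625 mod 8 = 1, so (3612/6625) = (+1)^2·(903/6625); sign now -1
reciprocity: (903/6625) = +1·(6625/903) since 903 mod 4 = 3, 6625 mod 4 = 1; sign now -1
(6625/903) = (304/903)   [reduce mod 903]
304 = 2^4·19; (2/903) = +1 since 903 mod 8 = 7, so (304/903) = (+1)^4·(19/903); sign now -1
reciprocity: (19/903) = -1·(903/19) since 19 mod 4 = 3, 903 mod 4 = 3; sign now +1
(903/19) = (10/19)   [reduce mod 19]
10 = 2^1·5; (2/19) = -1 since 19 mod 8 = 3, so (10/19) = (-1)^1·(5/19); sign now -1
reciprocity: (5/19) = +1·(19/5) since 5 mod 4 = 1, 19 mod 4 = 3; sign now -1
(19/5) = (4/5)   [reduce mod 5]
4 = 2^2·1; (2/5) = -1 since 5 mod 8 = 5, so (4/5) = (-1)^2·(1/5); sign now -1
(1/5) = 1; final value = sign = -1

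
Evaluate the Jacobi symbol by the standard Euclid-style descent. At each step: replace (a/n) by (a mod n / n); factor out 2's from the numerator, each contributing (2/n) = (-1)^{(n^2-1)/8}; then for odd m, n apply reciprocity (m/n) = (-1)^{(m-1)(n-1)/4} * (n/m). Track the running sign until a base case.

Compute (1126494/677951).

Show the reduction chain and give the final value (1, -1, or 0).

(1126494/677951) = (448543/677951)   [reduce mod 677951]
reciprocity: (448543/677951) = -1·(677951/448543) since 448543 mod 4 = 3, 677951 mod 4 = 3; sign now -1
(677951/448543) = (229408/448543)   [reduce mod 448543]
229408 = 2^5·7169; (2/448543) = +1 since 448543 mod 8 = 7, so (229408/448543) = (+1)^5·(7169/448543); sign now -1
reciprocity: (7169/448543) = +1·(448543/7169) since 7169 mod 4 = 1, 448543 mod 4 = 3; sign now -1
(448543/7169) = (4065/7169)   [reduce mod 7169]
reciprocity: (4065/7169) = +1·(7169/4065) since 4065 mod 4 = 1, 7169 mod 4 = 1; sign now -1
(7169/4065) = (3104/4065)   [reduce mod 4065]
3104 = 2^5·97; (2/4065) = +1 since 4065 mod 8 = 1, so (3104/4065) = (+1)^5·(97/4065); sign now -1
reciprocity: (97/4065) = +1·(4065/97) since 97 mod 4 = 1, 4065 mod 4 = 1; sign now -1
(4065/97) = (88/97)   [reduce mod 97]
88 = 2^3·11; (2/97) = +1 since 97 mod 8 = 1, so (88/97) = (+1)^3·(11/97); sign now -1
reciprocity: (11/97) = +1·(97/11) since 11 mod 4 = 3, 97 mod 4 = 1; sign now -1
(97/11) = (9/11)   [reduce mod 11]
reciprocity: (9/11) = +1·(11/9) since 9 mod 4 = 1, 11 mod 4 = 3; sign now -1
(11/9) = (2/9)   [reduce mod 9]
2 = 2^1·1; (2/9) = +1 since 9 mod 8 = 1, so (2/9) = (+1)^1·(1/9); sign now -1
(1/9) = 1; final value = sign = -1

-1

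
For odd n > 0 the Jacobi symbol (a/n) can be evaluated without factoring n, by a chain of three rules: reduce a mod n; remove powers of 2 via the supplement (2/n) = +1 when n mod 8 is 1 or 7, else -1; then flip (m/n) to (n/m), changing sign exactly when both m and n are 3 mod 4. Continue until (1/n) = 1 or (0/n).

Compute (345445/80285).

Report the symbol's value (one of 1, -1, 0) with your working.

0

(345445/80285) = (24305/80285)   [reduce mod 80285]
reciprocity: (24305/80285) = +1·(80285/24305) since 24305 mod 4 = 1, 80285 mod 4 = 1; sign now +1
(80285/24305) = (7370/24305)   [reduce mod 24305]
7370 = 2^1·3685; (2/24305) = +1 since 24305 mod 8 = 1, so (7370/24305) = (+1)^1·(3685/24305); sign now +1
reciprocity: (3685/24305) = +1·(24305/3685) since 3685 mod 4 = 1, 24305 mod 4 = 1; sign now +1
(24305/3685) = (2195/3685)   [reduce mod 3685]
reciprocity: (2195/3685) = +1·(3685/2195) since 2195 mod 4 = 3, 3685 mod 4 = 1; sign now +1
(3685/2195) = (1490/2195)   [reduce mod 2195]
1490 = 2^1·745; (2/2195) = -1 since 2195 mod 8 = 3, so (1490/2195) = (-1)^1·(745/2195); sign now -1
reciprocity: (745/2195) = +1·(2195/745) since 745 mod 4 = 1, 2195 mod 4 = 3; sign now -1
(2195/745) = (705/745)   [reduce mod 745]
reciprocity: (705/745) = +1·(745/705) since 705 mod 4 = 1, 745 mod 4 = 1; sign now -1
(745/705) = (40/705)   [reduce mod 705]
40 = 2^3·5; (2/705) = +1 since 705 mod 8 = 1, so (40/705) = (+1)^3·(5/705); sign now -1
reciprocity: (5/705) = +1·(705/5) since 5 mod 4 = 1, 705 mod 4 = 1; sign now -1
(705/5) = (0/5)   [reduce mod 5]
(0/5) = 0   [gcd(a, n) > 1]; final value = 0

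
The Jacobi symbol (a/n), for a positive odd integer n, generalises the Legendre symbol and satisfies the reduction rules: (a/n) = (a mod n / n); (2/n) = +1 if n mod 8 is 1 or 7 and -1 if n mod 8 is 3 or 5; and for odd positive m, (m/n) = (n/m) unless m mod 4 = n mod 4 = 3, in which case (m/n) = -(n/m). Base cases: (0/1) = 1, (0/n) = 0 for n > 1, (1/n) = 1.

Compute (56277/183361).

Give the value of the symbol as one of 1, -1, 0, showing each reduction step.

reciprocity: (56277/183361) = +1·(183361/56277) since 56277 mod 4 = 1, 183361 mod 4 = 1; sign now +1
(183361/56277) = (14530/56277)   [reduce mod 56277]
14530 = 2^1·7265; (2/56277) = -1 since 56277 mod 8 = 5, so (14530/56277) = (-1)^1·(7265/56277); sign now -1
reciprocity: (7265/56277) = +1·(56277/7265) since 7265 mod 4 = 1, 56277 mod 4 = 1; sign now -1
(56277/7265) = (5422/7265)   [reduce mod 7265]
5422 = 2^1·2711; (2/7265) = +1 since 7265 mod 8 = 1, so (5422/7265) = (+1)^1·(2711/7265); sign now -1
reciprocity: (2711/7265) = +1·(7265/2711) since 2711 mod 4 = 3, 7265 mod 4 = 1; sign now -1
(7265/2711) = (1843/2711)   [reduce mod 2711]
reciprocity: (1843/2711) = -1·(2711/1843) since 1843 mod 4 = 3, 2711 mod 4 = 3; sign now +1
(2711/1843) = (868/1843)   [reduce mod 1843]
868 = 2^2·217; (2/1843) = -1 since 1843 mod 8 = 3, so (868/1843) = (-1)^2·(217/1843); sign now +1
reciprocity: (217/1843) = +1·(1843/217) since 217 mod 4 = 1, 1843 mod 4 = 3; sign now +1
(1843/217) = (107/217)   [reduce mod 217]
reciprocity: (107/217) = +1·(217/107) since 107 mod 4 = 3, 217 mod 4 = 1; sign now +1
(217/107) = (3/107)   [reduce mod 107]
reciprocity: (3/107) = -1·(107/3) since 3 mod 4 = 3, 107 mod 4 = 3; sign now -1
(107/3) = (2/3)   [reduce mod 3]
2 = 2^1·1; (2/3) = -1 since 3 mod 8 = 3, so (2/3) = (-1)^1·(1/3); sign now +1
(1/3) = 1; final value = sign = +1

1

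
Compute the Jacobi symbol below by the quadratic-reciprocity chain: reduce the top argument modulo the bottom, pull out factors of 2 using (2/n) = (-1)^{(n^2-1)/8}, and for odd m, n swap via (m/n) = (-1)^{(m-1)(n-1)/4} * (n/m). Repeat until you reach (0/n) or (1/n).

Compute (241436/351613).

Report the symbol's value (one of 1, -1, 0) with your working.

factor out 2^2: 241436 = 2^2·60359; with 351613 mod 8 = 5, (2/351613) = -1; sign now +1; continue with (60359/351613)
flip (60359/351613) -> (351613/60359): both odd, 60359 mod 4 = 3, 351613 mod 4 = 1, so the flip contributes +1; sign now +1
(351613/60359): 351613 mod 60359 = 49818, so (351613/60359) = (49818/60359)
factor out 2^1: 49818 = 2^1·24909; with 60359 mod 8 = 7, (2/60359) = +1; sign now +1; continue with (24909/60359)
flip (24909/60359) -> (60359/24909): both odd, 24909 mod 4 = 1, 60359 mod 4 = 3, so the flip contributes +1; sign now +1
(60359/24909): 60359 mod 24909 = 10541, so (60359/24909) = (10541/24909)
flip (10541/24909) -> (24909/10541): both odd, 10541 mod 4 = 1, 24909 mod 4 = 1, so the flip contributes +1; sign now +1
(24909/10541): 24909 mod 10541 = 3827, so (24909/10541) = (3827/10541)
flip (3827/10541) -> (10541/3827): both odd, 3827 mod 4 = 3, 10541 mod 4 = 1, so the flip contributes +1; sign now +1
(10541/3827): 10541 mod 3827 = 2887, so (10541/3827) = (2887/3827)
flip (2887/3827) -> (3827/2887): both odd, 2887 mod 4 = 3, 3827 mod 4 = 3, so the flip contributes -1; sign now -1
(3827/2887): 3827 mod 2887 = 940, so (3827/2887) = (940/2887)
factor out 2^2: 940 = 2^2·235; with 2887 mod 8 = 7, (2/2887) = +1; sign now -1; continue with (235/2887)
flip (235/2887) -> (2887/235): both odd, 235 mod 4 = 3, 2887 mod 4 = 3, so the flip contributes -1; sign now +1
(2887/235): 2887 mod 235 = 67, so (2887/235) = (67/235)
flip (67/235) -> (235/67): both odd, 67 mod 4 = 3, 235 mod 4 = 3, so the flip contributes -1; sign now -1
(235/67): 235 mod 67 = 34, so (235/67) = (34/67)
factor out 2^1: 34 = 2^1·17; with 67 mod 8 = 3, (2/67) = -1; sign now +1; continue with (17/67)
flip (17/67) -> (67/17): both odd, 17 mod 4 = 1, 67 mod 4 = 3, so the flip contributes +1; sign now +1
(67/17): 67 mod 17 = 16, so (67/17) = (16/17)
factor out 2^4: 16 = 2^4·1; with 17 mod 8 = 1, (2/17) = +1; sign now +1; continue with (1/17)
reached (1/17) = 1, so the symbol is +1

1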